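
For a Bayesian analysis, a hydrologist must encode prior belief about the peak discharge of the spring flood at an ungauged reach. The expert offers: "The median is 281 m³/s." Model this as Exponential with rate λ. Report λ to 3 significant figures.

λ ≈ 0.00247

Exponential median = ln 2 / λ, so λ = ln 2 / 281.0 = 0.00247.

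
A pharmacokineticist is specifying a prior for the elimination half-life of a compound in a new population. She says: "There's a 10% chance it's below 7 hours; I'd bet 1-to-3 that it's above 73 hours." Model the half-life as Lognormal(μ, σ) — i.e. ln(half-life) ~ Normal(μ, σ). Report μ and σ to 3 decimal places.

μ ≈ 3.482, σ ≈ 1.199

If T ~ Lognormal(μ,σ) then ln T ~ Normal(μ,σ), so the p-quantile of ln T is μ + z_p·σ.
ln(7) = 1.946 and ln(73) = 4.29; z_{0.1} = -1.282, z_{0.75} = 0.6745.
σ = (4.29 − 1.946)/(0.6745 − (-1.282)) = 1.199.
μ = 1.946 − (-1.282)·1.199 = 3.482.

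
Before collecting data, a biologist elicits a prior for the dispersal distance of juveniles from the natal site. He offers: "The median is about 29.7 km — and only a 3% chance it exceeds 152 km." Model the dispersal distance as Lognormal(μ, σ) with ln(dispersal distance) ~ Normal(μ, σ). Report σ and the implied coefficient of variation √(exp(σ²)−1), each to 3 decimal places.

σ ≈ 0.868, CV ≈ 1.061

If T ~ Lognormal(μ,σ) then ln T ~ Normal(μ,σ), so the p-quantile of ln T is μ + z_p·σ.
ln(29.7) = 3.391 and ln(152) = 5.024; z_{0.5} = 0, z_{0.97} = 1.881.
σ = (5.024 − 3.391)/(1.881 − (0)) = 0.868.
μ = 3.391 − (0)·0.868 = 3.391.
CV = √(exp(σ²)−1) = √(exp(0.7536)−1) = 1.061.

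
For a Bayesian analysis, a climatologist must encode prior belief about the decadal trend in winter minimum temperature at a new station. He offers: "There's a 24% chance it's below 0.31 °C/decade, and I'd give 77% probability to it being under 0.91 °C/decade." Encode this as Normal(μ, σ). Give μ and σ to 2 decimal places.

For Normal(μ,σ), the p-quantile is μ + z_p·σ. Here z_{0.24} = -0.7063, z_{0.77} = 0.7388.
So 0.31 = μ − 0.7063σ and 0.91 = μ + 0.7388σ.
Subtracting: σ = (0.91 − 0.31)/(0.7388 − (-0.7063)) = 0.42.
Then μ = 0.31 − (-0.7063)·0.42 = 0.60.

μ = 0.60, σ = 0.42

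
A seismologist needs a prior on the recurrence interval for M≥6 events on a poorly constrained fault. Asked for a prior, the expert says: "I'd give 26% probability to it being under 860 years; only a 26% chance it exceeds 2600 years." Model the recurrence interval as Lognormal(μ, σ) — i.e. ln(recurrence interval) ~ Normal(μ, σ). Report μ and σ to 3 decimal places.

If T ~ Lognormal(μ,σ) then ln T ~ Normal(μ,σ), so the p-quantile of ln T is μ + z_p·σ.
ln(860) = 6.757 and ln(2600) = 7.863; z_{0.26} = -0.6433, z_{0.74} = 0.6433.
σ = (7.863 − 6.757)/(0.6433 − (-0.6433)) = 0.860.
μ = 6.757 − (-0.6433)·0.860 = 7.310.

μ ≈ 7.310, σ ≈ 0.860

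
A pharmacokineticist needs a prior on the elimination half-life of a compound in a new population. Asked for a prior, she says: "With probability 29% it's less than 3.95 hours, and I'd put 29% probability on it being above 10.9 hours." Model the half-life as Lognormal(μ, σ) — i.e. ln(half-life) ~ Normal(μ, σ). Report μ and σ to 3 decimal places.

μ ≈ 1.881, σ ≈ 0.917

If T ~ Lognormal(μ,σ) then ln T ~ Normal(μ,σ), so the p-quantile of ln T is μ + z_p·σ.
ln(3.95) = 1.374 and ln(10.9) = 2.389; z_{0.29} = -0.5534, z_{0.71} = 0.5534.
σ = (2.389 − 1.374)/(0.5534 − (-0.5534)) = 0.917.
μ = 1.374 − (-0.5534)·0.917 = 1.881.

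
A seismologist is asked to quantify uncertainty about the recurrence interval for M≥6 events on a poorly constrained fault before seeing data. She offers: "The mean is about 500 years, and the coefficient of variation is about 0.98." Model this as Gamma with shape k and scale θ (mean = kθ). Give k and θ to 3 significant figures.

For Gamma(k, scale θ): mean = kθ, variance = kθ², so CV = 1/√k.
CV = 0.98, hence k = 1/CV² = 1.04.
Then θ = mean/k = 500/1.04 = 480.

k ≈ 1.04, θ ≈ 480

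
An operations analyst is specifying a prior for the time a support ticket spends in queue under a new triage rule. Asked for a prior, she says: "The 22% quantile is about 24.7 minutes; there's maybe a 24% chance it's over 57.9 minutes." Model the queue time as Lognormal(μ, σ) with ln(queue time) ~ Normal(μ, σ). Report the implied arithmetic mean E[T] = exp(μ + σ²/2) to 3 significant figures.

E[T] ≈ 45.5 minutes

If T ~ Lognormal(μ,σ) then ln T ~ Normal(μ,σ), so the p-quantile of ln T is μ + z_p·σ.
ln(24.7) = 3.207 and ln(57.9) = 4.059; z_{0.22} = -0.7722, z_{0.76} = 0.7063.
σ = (4.059 − 3.207)/(0.7063 − (-0.7722)) = 0.576.
μ = 3.207 − (-0.7722)·0.576 = 3.652.
E[T] = exp(μ + σ²/2) = exp(3.652 + 0.1660) = 45.5 minutes.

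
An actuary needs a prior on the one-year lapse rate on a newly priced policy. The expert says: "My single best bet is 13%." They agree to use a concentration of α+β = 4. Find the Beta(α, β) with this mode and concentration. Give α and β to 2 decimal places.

α = 1.26, β = 2.74

For α,β > 1 the Beta mode is (α−1)/(α+β−2). With α+β = 4, the mode is (α−1)/2.
Set (α−1)/2 = 0.13 → α = 1 + 0.13·2 = 1.26.
β = 4 − α = 2.74.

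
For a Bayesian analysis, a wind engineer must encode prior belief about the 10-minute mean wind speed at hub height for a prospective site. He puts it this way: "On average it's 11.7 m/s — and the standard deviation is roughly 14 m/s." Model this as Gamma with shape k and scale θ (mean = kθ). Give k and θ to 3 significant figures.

For Gamma(k, scale θ): mean = kθ, variance = kθ², so CV = 1/√k.
CV = SD/mean = 14/11.7 = 1.197, hence k = 1/CV² = 0.698.
Then θ = mean/k = 11.7/0.698 = 16.8.

k ≈ 0.698, θ ≈ 16.8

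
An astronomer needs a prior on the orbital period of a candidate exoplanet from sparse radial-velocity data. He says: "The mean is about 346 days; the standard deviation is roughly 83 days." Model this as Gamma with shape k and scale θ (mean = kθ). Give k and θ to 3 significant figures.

k ≈ 17.4, θ ≈ 19.9

For Gamma(k, scale θ): mean = kθ, variance = kθ², so CV = 1/√k.
CV = SD/mean = 83/346 = 0.2399, hence k = 1/CV² = 17.4.
Then θ = mean/k = 346/17.4 = 19.9.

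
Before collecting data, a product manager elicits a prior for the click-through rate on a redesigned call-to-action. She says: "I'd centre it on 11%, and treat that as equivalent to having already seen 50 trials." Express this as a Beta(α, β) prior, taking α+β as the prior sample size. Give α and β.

α = 5.5, β = 44.5

Under the effective-sample-size interpretation, Beta(α, β) has prior mean α/(α+β) and prior sample size α+β.
So α+β = 50 and α/(α+β) = 0.11, giving α = 0.11·50 = 5.5 and β = 50 − 5.5 = 44.5.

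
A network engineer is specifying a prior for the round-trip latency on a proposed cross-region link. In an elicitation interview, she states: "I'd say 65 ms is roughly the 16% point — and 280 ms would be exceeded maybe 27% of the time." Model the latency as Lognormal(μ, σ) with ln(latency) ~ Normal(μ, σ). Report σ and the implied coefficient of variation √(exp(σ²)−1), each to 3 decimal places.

If T ~ Lognormal(μ,σ) then ln T ~ Normal(μ,σ), so the p-quantile of ln T is μ + z_p·σ.
ln(65) = 4.174 and ln(280) = 5.635; z_{0.16} = -0.9945, z_{0.73} = 0.6128.
σ = (5.635 − 4.174)/(0.6128 − (-0.9945)) = 0.909.
μ = 4.174 − (-0.9945)·0.909 = 5.078.
CV = √(exp(σ²)−1) = √(exp(0.8256)−1) = 1.133.

σ ≈ 0.909, CV ≈ 1.133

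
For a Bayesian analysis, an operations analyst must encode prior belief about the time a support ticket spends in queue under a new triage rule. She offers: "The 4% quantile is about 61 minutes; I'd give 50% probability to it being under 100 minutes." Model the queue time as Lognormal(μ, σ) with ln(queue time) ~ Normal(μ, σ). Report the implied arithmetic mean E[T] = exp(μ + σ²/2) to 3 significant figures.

E[T] ≈ 104 minutes

If T ~ Lognormal(μ,σ) then ln T ~ Normal(μ,σ), so the p-quantile of ln T is μ + z_p·σ.
ln(61) = 4.111 and ln(100) = 4.605; z_{0.04} = -1.751, z_{0.5} = 0.
σ = (4.605 − 4.111)/(0 − (-1.751)) = 0.282.
μ = 4.111 − (-1.751)·0.282 = 4.605.
E[T] = exp(μ + σ²/2) = exp(4.605 + 0.0399) = 104 minutes.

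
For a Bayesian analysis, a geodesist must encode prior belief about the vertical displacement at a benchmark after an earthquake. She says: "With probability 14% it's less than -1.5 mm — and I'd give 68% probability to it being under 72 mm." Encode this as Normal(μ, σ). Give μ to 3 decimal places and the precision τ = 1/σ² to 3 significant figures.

For Normal(μ,σ), the p-quantile is μ + z_p·σ. Here z_{0.14} = -1.08, z_{0.68} = 0.4677.
So -1.5 = μ − 1.08σ and 72 = μ + 0.4677σ.
Subtracting: σ = (72 − -1.5)/(0.4677 − (-1.08)) = 47.480.
Then μ = -1.5 − (-1.08)·47.480 = 49.794.
Precision τ = 1/σ² = 1/47.48² = 0.000444.

μ = 49.794, τ = 0.000444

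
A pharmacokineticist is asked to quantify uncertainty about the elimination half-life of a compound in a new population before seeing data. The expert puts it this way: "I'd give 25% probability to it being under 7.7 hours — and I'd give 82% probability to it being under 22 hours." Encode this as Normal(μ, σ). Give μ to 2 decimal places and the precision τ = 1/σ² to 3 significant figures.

For Normal(μ,σ), the p-quantile is μ + z_p·σ. Here z_{0.25} = -0.6745, z_{0.82} = 0.9154.
So 7.7 = μ − 0.6745σ and 22 = μ + 0.9154σ.
Subtracting: σ = (22 − 7.7)/(0.9154 − (-0.6745)) = 8.99.
Then μ = 7.7 − (-0.6745)·8.99 = 13.77.
Precision τ = 1/σ² = 1/8.995² = 0.0124.

μ = 13.77, τ = 0.0124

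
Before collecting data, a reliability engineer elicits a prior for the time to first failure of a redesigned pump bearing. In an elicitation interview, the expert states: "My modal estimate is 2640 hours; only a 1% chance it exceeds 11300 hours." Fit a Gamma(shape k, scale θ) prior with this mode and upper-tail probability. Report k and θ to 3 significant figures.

Gamma(k,θ) with k>1 has mode (k−1)θ, so θ = 2640/(k−1).
Need P(X < 11300) = 0.99 with θ tied to k this way. Start at k = 2, θ = 2640: P(X<11300) ≈ 0.927.
Too low — raise k to concentrate. Iterating converges to k ≈ 2.94.
Then θ = 2640/(2.94−1) ≈ 1360.

k ≈ 2.94, θ ≈ 1360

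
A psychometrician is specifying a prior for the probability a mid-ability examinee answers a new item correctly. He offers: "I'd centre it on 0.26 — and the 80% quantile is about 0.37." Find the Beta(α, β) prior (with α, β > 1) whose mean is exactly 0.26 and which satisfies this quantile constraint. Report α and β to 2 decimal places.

α ≈ 2.65, β ≈ 7.53

With mean 0.26 fixed, write α = 0.26s, β = 0.74s where s = α+β.
Need P(θ < 0.37) = 0.8 under Beta(0.26s, 0.74s). Normal approximation: (q−m)/√(m(1−m)/s) ≈ z_{0.8} = 0.842, so s ≈ 0.26·0.74·(0.842)²/(0.37−0.26)² = 11.3.
At s = 11.3: P(θ<0.37) ≈ 0.809. Adjusting to match 0.8 gives s ≈ 10.18.
So α = 0.26·10.18 ≈ 2.65, β = 0.74·10.18 ≈ 7.53.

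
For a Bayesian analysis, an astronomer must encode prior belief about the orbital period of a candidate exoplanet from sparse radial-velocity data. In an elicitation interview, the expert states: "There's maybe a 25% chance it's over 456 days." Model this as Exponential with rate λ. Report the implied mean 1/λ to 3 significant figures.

P(T > 456.0) = e^(−λ·456.0) = 0.25, so λ = −ln(0.25)/456.0 = 0.00304.
Mean = 1/λ = 329 days.

mean ≈ 329 days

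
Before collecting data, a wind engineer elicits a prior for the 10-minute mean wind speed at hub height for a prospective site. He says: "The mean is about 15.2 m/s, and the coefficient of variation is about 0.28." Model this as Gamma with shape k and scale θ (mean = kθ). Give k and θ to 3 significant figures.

k ≈ 12.8, θ ≈ 1.19

For Gamma(k, scale θ): mean = kθ, variance = kθ², so CV = 1/√k.
CV = 0.28, hence k = 1/CV² = 12.8.
Then θ = mean/k = 15.2/12.8 = 1.19.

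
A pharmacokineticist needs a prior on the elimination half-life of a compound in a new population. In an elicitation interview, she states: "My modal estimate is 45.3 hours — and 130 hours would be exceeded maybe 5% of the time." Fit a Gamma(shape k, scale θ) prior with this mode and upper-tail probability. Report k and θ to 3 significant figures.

Gamma(k,θ) with k>1 has mode (k−1)θ, so θ = 45.3/(k−1).
Need P(X < 130) = 0.95 with θ tied to k this way. Start at k = 2, θ = 45.3: P(X<130) ≈ 0.781.
Too low — raise k to concentrate. Iterating converges to k ≈ 3.4.
Then θ = 45.3/(3.4−1) ≈ 18.9.

k ≈ 3.4, θ ≈ 18.9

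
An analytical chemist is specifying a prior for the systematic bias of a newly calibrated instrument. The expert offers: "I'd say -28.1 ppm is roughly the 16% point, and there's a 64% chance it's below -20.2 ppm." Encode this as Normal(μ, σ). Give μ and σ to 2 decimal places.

μ = -22.29, σ = 5.84

The p-quantile of Normal(μ,σ) is μ + z_p·σ, with z_{0.16} = -0.9945 and z_{0.64} = 0.3585.
Eliminate σ: μ = (z₂·x₁ − z₁·x₂)/(z₂ − z₁) = (0.3585·-28.1 − (-0.9945)·-20.2)/1.353 = -22.29.
Then σ = (x₂ − x₁)/(z₂ − z₁) = (-20.2 − -28.1)/1.353 = 5.84.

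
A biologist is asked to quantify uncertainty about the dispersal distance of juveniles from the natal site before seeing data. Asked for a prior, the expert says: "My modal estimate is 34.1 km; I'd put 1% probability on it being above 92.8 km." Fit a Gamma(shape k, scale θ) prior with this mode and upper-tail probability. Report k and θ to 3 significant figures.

k ≈ 5.6, θ ≈ 7.42

Gamma(k,θ) with k>1 has mode (k−1)θ, so θ = 34.1/(k−1).
Need P(X < 92.8) = 0.99 with θ tied to k this way. Start at k = 2, θ = 34.1: P(X<92.8) ≈ 0.755.
Too low — raise k to concentrate. Iterating converges to k ≈ 5.6.
Then θ = 34.1/(5.6−1) ≈ 7.42.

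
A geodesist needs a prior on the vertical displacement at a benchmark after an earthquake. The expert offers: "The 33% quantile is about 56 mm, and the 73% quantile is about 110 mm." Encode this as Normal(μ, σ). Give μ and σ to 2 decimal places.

μ = 78.57, σ = 51.30

For Normal(μ,σ), the p-quantile is μ + z_p·σ. Here z_{0.33} = -0.4399, z_{0.73} = 0.6128.
So 56 = μ − 0.4399σ and 110 = μ + 0.6128σ.
Subtracting: σ = (110 − 56)/(0.6128 − (-0.4399)) = 51.30.
Then μ = 56 − (-0.4399)·51.30 = 78.57.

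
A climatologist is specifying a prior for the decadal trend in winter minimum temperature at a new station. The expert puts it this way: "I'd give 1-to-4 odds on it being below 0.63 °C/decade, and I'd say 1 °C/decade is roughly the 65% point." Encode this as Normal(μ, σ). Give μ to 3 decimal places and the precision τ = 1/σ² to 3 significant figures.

For Normal(μ,σ), the p-quantile is μ + z_p·σ. Here z_{0.2} = -0.8416, z_{0.65} = 0.3853.
So 0.63 = μ − 0.8416σ and 1 = μ + 0.3853σ.
Subtracting: σ = (1 − 0.63)/(0.3853 − (-0.8416)) = 0.302.
Then μ = 0.63 − (-0.8416)·0.302 = 0.884.
Precision τ = 1/σ² = 1/0.3016² = 11.

μ = 0.884, τ = 11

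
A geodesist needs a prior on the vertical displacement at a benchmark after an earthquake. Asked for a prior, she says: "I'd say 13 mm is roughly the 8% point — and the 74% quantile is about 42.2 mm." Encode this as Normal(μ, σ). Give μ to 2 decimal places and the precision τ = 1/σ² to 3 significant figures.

For Normal(μ,σ), the p-quantile is μ + z_p·σ. Here z_{0.08} = -1.405, z_{0.74} = 0.6433.
So 13 = μ − 1.405σ and 42.2 = μ + 0.6433σ.
Subtracting: σ = (42.2 − 13)/(0.6433 − (-1.405)) = 14.25.
Then μ = 13 − (-1.405)·14.25 = 33.03.
Precision τ = 1/σ² = 1/14.25² = 0.00492.

μ = 33.03, τ = 0.00492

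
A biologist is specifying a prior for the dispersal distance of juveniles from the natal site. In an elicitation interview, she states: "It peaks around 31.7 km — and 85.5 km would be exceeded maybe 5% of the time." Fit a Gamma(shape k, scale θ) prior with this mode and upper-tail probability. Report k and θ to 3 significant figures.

k ≈ 3.73, θ ≈ 11.6

Gamma(k,θ) with k>1 has mode (k−1)θ, so θ = 31.7/(k−1).
Need P(X < 85.5) = 0.95 with θ tied to k this way. Start at k = 2, θ = 31.7: P(X<85.5) ≈ 0.751.
Too low — raise k to concentrate. Iterating converges to k ≈ 3.73.
Then θ = 31.7/(3.73−1) ≈ 11.6.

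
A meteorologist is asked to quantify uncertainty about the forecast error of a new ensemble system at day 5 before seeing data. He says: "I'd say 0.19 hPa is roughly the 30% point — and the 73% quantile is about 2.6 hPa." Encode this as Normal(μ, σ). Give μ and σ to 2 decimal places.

μ = 1.30, σ = 2.12

For Normal(μ,σ), the p-quantile is μ + z_p·σ. Here z_{0.3} = -0.5244, z_{0.73} = 0.6128.
So 0.19 = μ − 0.5244σ and 2.6 = μ + 0.6128σ.
Subtracting: σ = (2.6 − 0.19)/(0.6128 − (-0.5244)) = 2.12.
Then μ = 0.19 − (-0.5244)·2.12 = 1.30.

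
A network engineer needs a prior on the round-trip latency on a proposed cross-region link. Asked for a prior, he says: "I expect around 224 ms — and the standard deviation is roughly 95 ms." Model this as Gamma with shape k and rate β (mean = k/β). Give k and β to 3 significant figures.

k ≈ 5.56, β ≈ 0.0248

For Gamma(k, rate β): mean = k/β, variance = k/β², so CV = 1/√k.
CV = SD/mean = 95/224 = 0.4241, hence k = 1/CV² = 5.56.
Then β = k/mean = 5.56/224 = 0.0248.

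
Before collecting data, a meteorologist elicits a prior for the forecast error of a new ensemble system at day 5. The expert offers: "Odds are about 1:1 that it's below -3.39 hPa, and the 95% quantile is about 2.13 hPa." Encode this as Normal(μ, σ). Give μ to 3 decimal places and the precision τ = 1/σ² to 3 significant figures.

μ = -3.390, τ = 0.0888

The p-quantile of Normal(μ,σ) is μ + z_p·σ, with z_{0.5} = 0 and z_{0.95} = 1.645.
Eliminate σ: μ = (z₂·x₁ − z₁·x₂)/(z₂ − z₁) = (1.645·-3.39 − (0)·2.13)/1.645 = -3.390.
Then σ = (x₂ − x₁)/(z₂ − z₁) = (2.13 − -3.39)/1.645 = 3.356.
Precision τ = 1/σ² = 1/3.356² = 0.0888.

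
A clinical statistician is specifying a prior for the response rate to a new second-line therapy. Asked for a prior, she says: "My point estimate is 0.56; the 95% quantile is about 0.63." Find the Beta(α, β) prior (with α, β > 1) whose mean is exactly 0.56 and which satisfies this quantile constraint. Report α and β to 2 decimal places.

α ≈ 74.59, β ≈ 58.61

With mean 0.56 fixed, write α = 0.56s, β = 0.44s where s = α+β.
Need P(θ < 0.63) = 0.95 under Beta(0.56s, 0.44s). Normal approximation: (q−m)/√(m(1−m)/s) ≈ z_{0.95} = 1.64, so s ≈ 0.56·0.44·(1.64)²/(0.63−0.56)² = 136.1.
At s = 136.1: P(θ<0.63) ≈ 0.952. Adjusting to match 0.95 gives s ≈ 133.20.
So α = 0.56·133.20 ≈ 74.59, β = 0.44·133.20 ≈ 58.61.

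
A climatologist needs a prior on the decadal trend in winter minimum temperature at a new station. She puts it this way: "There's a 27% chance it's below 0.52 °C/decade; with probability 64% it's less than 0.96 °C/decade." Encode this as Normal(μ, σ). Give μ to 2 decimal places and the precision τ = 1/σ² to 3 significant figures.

The p-quantile of Normal(μ,σ) is μ + z_p·σ, with z_{0.27} = -0.6128 and z_{0.64} = 0.3585.
Eliminate σ: μ = (z₂·x₁ − z₁·x₂)/(z₂ − z₁) = (0.3585·0.52 − (-0.6128)·0.96)/0.9713 = 0.80.
Then σ = (x₂ − x₁)/(z₂ − z₁) = (0.96 − 0.52)/0.9713 = 0.45.
Precision τ = 1/σ² = 1/0.453² = 4.87.

μ = 0.80, τ = 4.87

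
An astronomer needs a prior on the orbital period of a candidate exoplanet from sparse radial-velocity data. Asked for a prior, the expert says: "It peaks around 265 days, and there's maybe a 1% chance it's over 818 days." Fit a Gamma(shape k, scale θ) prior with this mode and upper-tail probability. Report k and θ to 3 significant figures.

k ≈ 4.52, θ ≈ 75.3

Gamma(k,θ) with k>1 has mode (k−1)θ, so θ = 265/(k−1).
Need P(X < 818) = 0.99 with θ tied to k this way. Start at k = 2, θ = 265: P(X<818) ≈ 0.813.
Too low — raise k to concentrate. Iterating converges to k ≈ 4.52.
Then θ = 265/(4.52−1) ≈ 75.3.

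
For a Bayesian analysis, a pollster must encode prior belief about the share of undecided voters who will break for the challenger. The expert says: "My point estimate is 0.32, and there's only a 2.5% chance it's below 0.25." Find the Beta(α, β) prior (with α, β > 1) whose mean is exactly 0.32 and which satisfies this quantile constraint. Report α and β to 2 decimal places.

α ≈ 50.90, β ≈ 108.17

With mean 0.32 fixed, write α = 0.32s, β = 0.68s where s = α+β.
Need P(θ < 0.25) = 0.025 under Beta(0.32s, 0.68s). Normal approximation: (q−m)/√(m(1−m)/s) ≈ z_{0.025} = -1.96, so s ≈ 0.32·0.68·(-1.96)²/(0.25−0.32)² = 170.6.
At s = 170.6: P(θ<0.25) ≈ 0.021. Adjusting to match 0.025 gives s ≈ 159.07.
So α = 0.32·159.07 ≈ 50.90, β = 0.68·159.07 ≈ 108.17.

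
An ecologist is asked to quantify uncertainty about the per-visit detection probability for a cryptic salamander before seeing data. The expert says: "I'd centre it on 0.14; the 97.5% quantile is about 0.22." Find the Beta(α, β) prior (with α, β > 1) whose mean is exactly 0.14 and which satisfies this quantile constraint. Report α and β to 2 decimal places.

α ≈ 12.13, β ≈ 74.52

With mean 0.14 fixed, write α = 0.14s, β = 0.86s where s = α+β.
Need P(θ < 0.22) = 0.975 under Beta(0.14s, 0.86s). Normal approximation: (q−m)/√(m(1−m)/s) ≈ z_{0.975} = 1.96, so s ≈ 0.14·0.86·(1.96)²/(0.22−0.14)² = 72.3.
At s = 72.3: P(θ<0.22) ≈ 0.964. Adjusting to match 0.975 gives s ≈ 86.65.
So α = 0.14·86.65 ≈ 12.13, β = 0.86·86.65 ≈ 74.52.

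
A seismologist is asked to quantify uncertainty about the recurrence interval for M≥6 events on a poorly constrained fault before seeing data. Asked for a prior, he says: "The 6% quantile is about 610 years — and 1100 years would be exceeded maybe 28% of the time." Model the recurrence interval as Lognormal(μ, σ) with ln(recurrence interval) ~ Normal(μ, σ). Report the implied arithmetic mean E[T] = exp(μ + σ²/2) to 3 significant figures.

E[T] ≈ 973 years

If T ~ Lognormal(μ,σ) then ln T ~ Normal(μ,σ), so the p-quantile of ln T is μ + z_p·σ.
ln(610) = 6.413 and ln(1100) = 7.003; z_{0.06} = -1.555, z_{0.72} = 0.5828.
σ = (7.003 − 6.413)/(0.5828 − (-1.555)) = 0.276.
μ = 6.413 − (-1.555)·0.276 = 6.842.
E[T] = exp(μ + σ²/2) = exp(6.842 + 0.0380) = 973 years.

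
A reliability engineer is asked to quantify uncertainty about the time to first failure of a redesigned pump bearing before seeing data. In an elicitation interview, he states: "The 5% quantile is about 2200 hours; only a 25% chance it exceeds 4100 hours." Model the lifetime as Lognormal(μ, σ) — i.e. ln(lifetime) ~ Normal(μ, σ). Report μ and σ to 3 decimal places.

μ ≈ 8.138, σ ≈ 0.268

If T ~ Lognormal(μ,σ) then ln T ~ Normal(μ,σ), so the p-quantile of ln T is μ + z_p·σ.
ln(2200) = 7.696 and ln(4100) = 8.319; z_{0.05} = -1.645, z_{0.75} = 0.6745.
σ = (8.319 − 7.696)/(0.6745 − (-1.645)) = 0.268.
μ = 7.696 − (-1.645)·0.268 = 8.138.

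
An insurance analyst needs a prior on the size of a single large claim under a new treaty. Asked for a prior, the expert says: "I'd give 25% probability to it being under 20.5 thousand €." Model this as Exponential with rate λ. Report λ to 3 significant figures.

λ ≈ 0.014

P(T < 20.5) = 1 − e^(−λ·20.5) = 0.25, so λ = −ln(1−0.25)/20.5 = −ln(0.75)/20.5 = 0.014.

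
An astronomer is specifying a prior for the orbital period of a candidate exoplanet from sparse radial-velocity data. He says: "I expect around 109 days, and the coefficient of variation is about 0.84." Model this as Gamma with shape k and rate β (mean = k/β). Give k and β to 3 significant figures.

k ≈ 1.42, β ≈ 0.013

For Gamma(k, rate β): mean = k/β, variance = k/β², so CV = 1/√k.
CV = 0.84, hence k = 1/CV² = 1.42.
Then β = k/mean = 1.42/109 = 0.013.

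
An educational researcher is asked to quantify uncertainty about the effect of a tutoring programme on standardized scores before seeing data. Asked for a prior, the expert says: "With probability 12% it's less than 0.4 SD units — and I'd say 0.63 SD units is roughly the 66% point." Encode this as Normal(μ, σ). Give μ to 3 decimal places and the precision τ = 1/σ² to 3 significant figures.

μ = 0.570, τ = 47.6

For Normal(μ,σ), the p-quantile is μ + z_p·σ. Here z_{0.12} = -1.175, z_{0.66} = 0.4125.
So 0.4 = μ − 1.175σ and 0.63 = μ + 0.4125σ.
Subtracting: σ = (0.63 − 0.4)/(0.4125 − (-1.175)) = 0.145.
Then μ = 0.4 − (-1.175)·0.145 = 0.570.
Precision τ = 1/σ² = 1/0.1449² = 47.6.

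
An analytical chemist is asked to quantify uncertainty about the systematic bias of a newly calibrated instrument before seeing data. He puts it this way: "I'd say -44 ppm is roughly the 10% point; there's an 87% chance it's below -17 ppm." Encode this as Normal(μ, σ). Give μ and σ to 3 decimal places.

μ = -29.630, σ = 11.213

The p-quantile of Normal(μ,σ) is μ + z_p·σ, with z_{0.1} = -1.282 and z_{0.87} = 1.126.
Eliminate σ: μ = (z₂·x₁ − z₁·x₂)/(z₂ − z₁) = (1.126·-44 − (-1.282)·-17)/2.408 = -29.630.
Then σ = (x₂ − x₁)/(z₂ − z₁) = (-17 − -44)/2.408 = 11.213.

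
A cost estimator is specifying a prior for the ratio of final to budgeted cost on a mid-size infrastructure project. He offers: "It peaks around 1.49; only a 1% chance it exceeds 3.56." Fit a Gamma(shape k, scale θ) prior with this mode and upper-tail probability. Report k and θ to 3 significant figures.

Gamma(k,θ) with k>1 has mode (k−1)θ, so θ = 1.49/(k−1).
Need P(X < 3.56) = 0.99 with θ tied to k this way. Start at k = 2, θ = 1.49: P(X<3.56) ≈ 0.689.
Too low — raise k to concentrate. Iterating converges to k ≈ 7.25.
Then θ = 1.49/(7.25−1) ≈ 0.238.

k ≈ 7.25, θ ≈ 0.238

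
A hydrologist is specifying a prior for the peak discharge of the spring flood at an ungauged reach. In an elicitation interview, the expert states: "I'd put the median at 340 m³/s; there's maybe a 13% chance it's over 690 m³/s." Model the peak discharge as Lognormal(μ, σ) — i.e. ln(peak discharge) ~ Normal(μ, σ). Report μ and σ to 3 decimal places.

If T ~ Lognormal(μ,σ) then ln T ~ Normal(μ,σ), so the p-quantile of ln T is μ + z_p·σ.
ln(340) = 5.829 and ln(690) = 6.537; z_{0.5} = 0, z_{0.87} = 1.126.
σ = (6.537 − 5.829)/(1.126 − (0)) = 0.628.
μ = 5.829 − (0)·0.628 = 5.829.

μ ≈ 5.829, σ ≈ 0.628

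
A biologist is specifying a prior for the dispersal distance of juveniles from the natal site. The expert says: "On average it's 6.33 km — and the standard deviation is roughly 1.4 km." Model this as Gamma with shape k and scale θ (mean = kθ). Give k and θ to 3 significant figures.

For Gamma(k, scale θ): mean = kθ, variance = kθ², so CV = 1/√k.
CV = SD/mean = 1.4/6.33 = 0.2212, hence k = 1/CV² = 20.4.
Then θ = mean/k = 6.33/20.4 = 0.31.

k ≈ 20.4, θ ≈ 0.31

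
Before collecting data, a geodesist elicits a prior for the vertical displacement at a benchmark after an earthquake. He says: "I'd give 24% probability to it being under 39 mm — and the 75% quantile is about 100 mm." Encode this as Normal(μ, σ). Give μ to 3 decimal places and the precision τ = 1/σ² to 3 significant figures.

The p-quantile of Normal(μ,σ) is μ + z_p·σ, with z_{0.24} = -0.7063 and z_{0.75} = 0.6745.
Eliminate σ: μ = (z₂·x₁ − z₁·x₂)/(z₂ − z₁) = (0.6745·39 − (-0.7063)·100)/1.381 = 70.203.
Then σ = (x₂ − x₁)/(z₂ − z₁) = (100 − 39)/1.381 = 44.178.
Precision τ = 1/σ² = 1/44.18² = 0.000512.

μ = 70.203, τ = 0.000512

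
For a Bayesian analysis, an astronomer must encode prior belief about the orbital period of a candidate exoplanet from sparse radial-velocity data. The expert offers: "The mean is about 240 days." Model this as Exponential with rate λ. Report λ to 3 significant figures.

λ ≈ 0.00417

Exponential mean = 1/λ, so λ = 1/240.0 = 0.00417.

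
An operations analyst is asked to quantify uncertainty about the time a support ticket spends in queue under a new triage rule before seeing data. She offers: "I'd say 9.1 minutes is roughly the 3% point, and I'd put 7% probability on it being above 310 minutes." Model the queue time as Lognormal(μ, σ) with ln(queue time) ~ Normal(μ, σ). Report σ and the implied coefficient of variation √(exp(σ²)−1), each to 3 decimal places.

If T ~ Lognormal(μ,σ) then ln T ~ Normal(μ,σ), so the p-quantile of ln T is μ + z_p·σ.
ln(9.1) = 2.208 and ln(310) = 5.737; z_{0.03} = -1.881, z_{0.93} = 1.476.
σ = (5.737 − 2.208)/(1.476 − (-1.881)) = 1.051.
μ = 2.208 − (-1.881)·1.051 = 4.185.
CV = √(exp(σ²)−1) = √(exp(1.1049)−1) = 1.421.

σ ≈ 1.051, CV ≈ 1.421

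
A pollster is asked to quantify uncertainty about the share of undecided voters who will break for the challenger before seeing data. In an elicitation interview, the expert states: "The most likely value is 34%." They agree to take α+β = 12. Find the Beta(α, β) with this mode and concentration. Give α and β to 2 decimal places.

α = 4.40, β = 7.60

For α,β > 1 the Beta mode is (α−1)/(α+β−2). With α+β = 12, the mode is (α−1)/10.
Set (α−1)/10 = 0.34 → α = 1 + 0.34·10 = 4.40.
β = 12 − α = 7.60.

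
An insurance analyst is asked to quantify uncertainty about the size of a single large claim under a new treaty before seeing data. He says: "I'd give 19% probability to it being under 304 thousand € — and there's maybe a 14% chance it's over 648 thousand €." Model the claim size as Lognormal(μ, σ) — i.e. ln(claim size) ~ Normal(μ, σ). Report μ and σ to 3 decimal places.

If T ~ Lognormal(μ,σ) then ln T ~ Normal(μ,σ), so the p-quantile of ln T is μ + z_p·σ.
ln(304) = 5.717 and ln(648) = 6.474; z_{0.19} = -0.8779, z_{0.86} = 1.08.
σ = (6.474 − 5.717)/(1.08 − (-0.8779)) = 0.387.
μ = 5.717 − (-0.8779)·0.387 = 6.056.

μ ≈ 6.056, σ ≈ 0.387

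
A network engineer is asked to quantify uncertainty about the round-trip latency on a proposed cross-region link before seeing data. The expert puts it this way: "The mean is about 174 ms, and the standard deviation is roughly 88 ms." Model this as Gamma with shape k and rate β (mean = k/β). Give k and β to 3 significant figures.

k ≈ 3.91, β ≈ 0.0225

For Gamma(k, rate β): mean = k/β, variance = k/β², so CV = 1/√k.
CV = SD/mean = 88/174 = 0.5057, hence k = 1/CV² = 3.91.
Then β = k/mean = 3.91/174 = 0.0225.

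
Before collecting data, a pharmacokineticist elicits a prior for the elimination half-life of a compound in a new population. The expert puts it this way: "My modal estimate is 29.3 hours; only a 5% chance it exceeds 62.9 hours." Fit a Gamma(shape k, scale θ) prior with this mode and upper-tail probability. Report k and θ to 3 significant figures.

k ≈ 5.72, θ ≈ 6.2

Gamma(k,θ) with k>1 has mode (k−1)θ, so θ = 29.3/(k−1).
Need P(X < 62.9) = 0.95 with θ tied to k this way. Start at k = 2, θ = 29.3: P(X<62.9) ≈ 0.632.
Too low — raise k to concentrate. Iterating converges to k ≈ 5.72.
Then θ = 29.3/(5.72−1) ≈ 6.2.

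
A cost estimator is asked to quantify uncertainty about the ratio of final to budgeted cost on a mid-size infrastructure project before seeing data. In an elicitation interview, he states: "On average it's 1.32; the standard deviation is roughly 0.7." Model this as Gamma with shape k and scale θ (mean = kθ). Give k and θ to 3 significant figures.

k ≈ 3.56, θ ≈ 0.371

For Gamma(k, scale θ): mean = kθ, variance = kθ², so CV = 1/√k.
CV = SD/mean = 0.7/1.32 = 0.5303, hence k = 1/CV² = 3.56.
Then θ = mean/k = 1.32/3.56 = 0.371.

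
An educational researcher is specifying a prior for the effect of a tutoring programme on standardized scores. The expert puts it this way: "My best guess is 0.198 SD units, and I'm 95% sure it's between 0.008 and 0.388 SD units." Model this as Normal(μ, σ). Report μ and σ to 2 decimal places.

A symmetric 95% interval runs μ ± z·σ with z = 1.96.
Half-width = 0.19, so σ = 0.19/1.96 = 0.10.
μ is the stated best guess, 0.20.

μ = 0.20, σ = 0.10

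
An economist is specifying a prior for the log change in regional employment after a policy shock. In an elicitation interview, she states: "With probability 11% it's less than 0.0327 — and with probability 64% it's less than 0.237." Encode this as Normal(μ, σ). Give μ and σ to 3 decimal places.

μ = 0.191, σ = 0.129

The p-quantile of Normal(μ,σ) is μ + z_p·σ, with z_{0.11} = -1.227 and z_{0.64} = 0.3585.
Eliminate σ: μ = (z₂·x₁ − z₁·x₂)/(z₂ − z₁) = (0.3585·0.0327 − (-1.227)·0.237)/1.585 = 0.191.
Then σ = (x₂ − x₁)/(z₂ − z₁) = (0.237 − 0.0327)/1.585 = 0.129.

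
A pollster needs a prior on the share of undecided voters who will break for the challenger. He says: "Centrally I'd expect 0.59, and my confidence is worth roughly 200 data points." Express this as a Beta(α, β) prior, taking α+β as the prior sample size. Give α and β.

α = 118, β = 82

Under the effective-sample-size interpretation, Beta(α, β) has prior mean α/(α+β) and prior sample size α+β.
So α+β = 200 and α/(α+β) = 0.59, giving α = 0.59·200 = 118 and β = 200 − 118 = 82.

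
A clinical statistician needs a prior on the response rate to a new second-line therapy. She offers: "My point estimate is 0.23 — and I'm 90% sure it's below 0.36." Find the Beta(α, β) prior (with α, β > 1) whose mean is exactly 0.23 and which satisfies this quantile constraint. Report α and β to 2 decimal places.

α ≈ 4.21, β ≈ 14.09

With mean 0.23 fixed, write α = 0.23s, β = 0.77s where s = α+β.
Need P(θ < 0.36) = 0.9 under Beta(0.23s, 0.77s). Normal approximation: (q−m)/√(m(1−m)/s) ≈ z_{0.9} = 1.28, so s ≈ 0.23·0.77·(1.28)²/(0.36−0.23)² = 17.2.
At s = 17.2: P(θ<0.36) ≈ 0.894. Adjusting to match 0.9 gives s ≈ 18.30.
So α = 0.23·18.30 ≈ 4.21, β = 0.77·18.30 ≈ 14.09.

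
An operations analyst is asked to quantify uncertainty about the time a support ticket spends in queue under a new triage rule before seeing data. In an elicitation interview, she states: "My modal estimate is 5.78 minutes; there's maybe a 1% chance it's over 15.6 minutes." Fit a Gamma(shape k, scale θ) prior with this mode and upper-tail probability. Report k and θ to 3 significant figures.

k ≈ 5.68, θ ≈ 1.23

Gamma(k,θ) with k>1 has mode (k−1)θ, so θ = 5.78/(k−1).
Need P(X < 15.6) = 0.99 with θ tied to k this way. Start at k = 2, θ = 5.78: P(X<15.6) ≈ 0.751.
Too low — raise k to concentrate. Iterating converges to k ≈ 5.68.
Then θ = 5.78/(5.68−1) ≈ 1.23.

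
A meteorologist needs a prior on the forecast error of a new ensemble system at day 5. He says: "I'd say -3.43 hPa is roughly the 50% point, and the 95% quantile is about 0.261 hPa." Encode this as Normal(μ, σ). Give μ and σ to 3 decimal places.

μ = -3.430, σ = 2.244

The p-quantile of Normal(μ,σ) is μ + z_p·σ, with z_{0.5} = 0 and z_{0.95} = 1.645.
Eliminate σ: μ = (z₂·x₁ − z₁·x₂)/(z₂ − z₁) = (1.645·-3.43 − (0)·0.261)/1.645 = -3.430.
Then σ = (x₂ − x₁)/(z₂ − z₁) = (0.261 − -3.43)/1.645 = 2.244.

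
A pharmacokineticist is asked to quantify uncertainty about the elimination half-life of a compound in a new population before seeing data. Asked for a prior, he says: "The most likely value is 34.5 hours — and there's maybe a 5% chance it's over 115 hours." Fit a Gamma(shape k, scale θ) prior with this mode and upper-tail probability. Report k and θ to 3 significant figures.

k ≈ 2.8, θ ≈ 19.2

Gamma(k,θ) with k>1 has mode (k−1)θ, so θ = 34.5/(k−1).
Need P(X < 115) = 0.95 with θ tied to k this way. Start at k = 2, θ = 34.5: P(X<115) ≈ 0.845.
Too low — raise k to concentrate. Iterating converges to k ≈ 2.8.
Then θ = 34.5/(2.8−1) ≈ 19.2.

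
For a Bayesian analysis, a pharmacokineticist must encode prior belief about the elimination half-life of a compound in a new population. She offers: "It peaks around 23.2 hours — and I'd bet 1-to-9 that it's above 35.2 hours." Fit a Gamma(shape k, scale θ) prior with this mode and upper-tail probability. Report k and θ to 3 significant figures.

Gamma(k,θ) with k>1 has mode (k−1)θ, so θ = 23.2/(k−1).
Need P(X < 35.2) = 0.9 with θ tied to k this way. Start at k = 2, θ = 23.2: P(X<35.2) ≈ 0.448.
Too low — raise k to concentrate. Iterating converges to k ≈ 11.7.
Then θ = 23.2/(11.7−1) ≈ 2.16.

k ≈ 11.7, θ ≈ 2.16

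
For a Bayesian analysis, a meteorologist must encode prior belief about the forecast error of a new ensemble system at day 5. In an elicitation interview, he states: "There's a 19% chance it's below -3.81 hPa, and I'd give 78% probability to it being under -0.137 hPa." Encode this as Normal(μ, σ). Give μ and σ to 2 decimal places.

The p-quantile of Normal(μ,σ) is μ + z_p·σ, with z_{0.19} = -0.8779 and z_{0.78} = 0.7722.
Eliminate σ: μ = (z₂·x₁ − z₁·x₂)/(z₂ − z₁) = (0.7722·-3.81 − (-0.8779)·-0.137)/1.65 = -1.86.
Then σ = (x₂ − x₁)/(z₂ − z₁) = (-0.137 − -3.81)/1.65 = 2.23.

μ = -1.86, σ = 2.23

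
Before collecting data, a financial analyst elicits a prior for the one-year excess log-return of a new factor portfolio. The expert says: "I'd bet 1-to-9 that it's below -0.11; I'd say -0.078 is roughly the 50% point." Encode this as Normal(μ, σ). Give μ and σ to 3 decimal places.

μ = -0.078, σ = 0.025

For Normal(μ,σ), the p-quantile is μ + z_p·σ. Here z_{0.1} = -1.282, z_{0.5} = 0.
So -0.11 = μ − 1.282σ and -0.078 = μ + 0σ.
Subtracting: σ = (-0.078 − -0.11)/(0 − (-1.282)) = 0.025.
Then μ = -0.11 − (-1.282)·0.025 = -0.078.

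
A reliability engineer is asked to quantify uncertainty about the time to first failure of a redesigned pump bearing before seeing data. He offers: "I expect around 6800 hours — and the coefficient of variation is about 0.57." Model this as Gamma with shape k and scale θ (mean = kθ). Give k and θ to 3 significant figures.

k ≈ 3.08, θ ≈ 2210

For Gamma(k, scale θ): mean = kθ, variance = kθ², so CV = 1/√k.
CV = 0.57, hence k = 1/CV² = 3.08.
Then θ = mean/k = 6800/3.08 = 2210.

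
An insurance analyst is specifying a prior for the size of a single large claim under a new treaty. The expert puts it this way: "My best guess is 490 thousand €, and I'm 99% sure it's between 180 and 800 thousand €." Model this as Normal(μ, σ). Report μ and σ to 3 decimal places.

A symmetric 99% interval runs μ ± z·σ with z = 2.576.
Half-width = 310, so σ = 310/2.576 = 120.350.
μ is the stated best guess, 490.000.

μ = 490.000, σ = 120.350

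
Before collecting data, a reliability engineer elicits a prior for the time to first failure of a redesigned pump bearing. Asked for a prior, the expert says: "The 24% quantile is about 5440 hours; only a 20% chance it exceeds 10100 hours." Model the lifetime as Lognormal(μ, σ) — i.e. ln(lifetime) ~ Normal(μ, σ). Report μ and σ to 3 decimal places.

If T ~ Lognormal(μ,σ) then ln T ~ Normal(μ,σ), so the p-quantile of ln T is μ + z_p·σ.
ln(5440) = 8.602 and ln(10100) = 9.22; z_{0.24} = -0.7063, z_{0.8} = 0.8416.
σ = (9.22 − 8.602)/(0.8416 − (-0.7063)) = 0.400.
μ = 8.602 − (-0.7063)·0.400 = 8.884.

μ ≈ 8.884, σ ≈ 0.400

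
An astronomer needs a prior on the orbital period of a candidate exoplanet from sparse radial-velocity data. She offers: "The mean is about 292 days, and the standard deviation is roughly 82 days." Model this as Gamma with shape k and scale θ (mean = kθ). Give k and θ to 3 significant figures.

For Gamma(k, scale θ): mean = kθ, variance = kθ², so CV = 1/√k.
CV = SD/mean = 82/292 = 0.2808, hence k = 1/CV² = 12.7.
Then θ = mean/k = 292/12.7 = 23.

k ≈ 12.7, θ ≈ 23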